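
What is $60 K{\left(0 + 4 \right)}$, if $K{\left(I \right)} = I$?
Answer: $240$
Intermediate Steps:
$60 K{\left(0 + 4 \right)} = 60 \left(0 + 4\right) = 60 \cdot 4 = 240$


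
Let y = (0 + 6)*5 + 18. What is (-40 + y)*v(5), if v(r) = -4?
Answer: -32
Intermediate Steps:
y = 48 (y = 6*5 + 18 = 30 + 18 = 48)
(-40 + y)*v(5) = (-40 + 48)*(-4) = 8*(-4) = -32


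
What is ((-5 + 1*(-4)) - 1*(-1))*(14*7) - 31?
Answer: -815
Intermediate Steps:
((-5 + 1*(-4)) - 1*(-1))*(14*7) - 31 = ((-5 - 4) + 1)*98 - 31 = (-9 + 1)*98 - 31 = -8*98 - 31 = -784 - 31 = -815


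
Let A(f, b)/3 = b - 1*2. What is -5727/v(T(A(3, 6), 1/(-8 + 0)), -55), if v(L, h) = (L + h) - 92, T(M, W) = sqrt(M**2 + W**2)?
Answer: 53879616/1373759 + 45816*sqrt(9217)/1373759 ≈ 42.422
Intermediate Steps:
A(f, b) = -6 + 3*b (A(f, b) = 3*(b - 1*2) = 3*(b - 2) = 3*(-2 + b) = -6 + 3*b)
v(L, h) = -92 + L + h
-5727/v(T(A(3, 6), 1/(-8 + 0)), -55) = -5727/(-92 + sqrt((-6 + 3*6)**2 + (1/(-8 + 0))**2) - 55) = -5727/(-92 + sqrt((-6 + 18)**2 + (1/(-8))**2) - 55) = -5727/(-92 + sqrt(12**2 + (-1/8)**2) - 55) = -5727/(-92 + sqrt(144 + 1/64) - 55) = -5727/(-92 + sqrt(9217/64) - 55) = -5727/(-92 + sqrt(9217)/8 - 55) = -5727/(-147 + sqrt(9217)/8)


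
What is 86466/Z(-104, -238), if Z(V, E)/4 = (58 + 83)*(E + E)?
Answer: -14411/44744 ≈ -0.32208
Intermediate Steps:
Z(V, E) = 1128*E (Z(V, E) = 4*((58 + 83)*(E + E)) = 4*(141*(2*E)) = 4*(282*E) = 1128*E)
86466/Z(-104, -238) = 86466/((1128*(-238))) = 86466/(-268464) = 86466*(-1/268464) = -14411/44744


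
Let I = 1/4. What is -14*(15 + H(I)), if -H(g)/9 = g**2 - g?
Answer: -1869/8 ≈ -233.63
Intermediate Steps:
I = 1/4 ≈ 0.25000
H(g) = -9*g**2 + 9*g (H(g) = -9*(g**2 - g) = -9*g**2 + 9*g)
-14*(15 + H(I)) = -14*(15 + 9*(1/4)*(1 - 1*1/4)) = -14*(15 + 9*(1/4)*(1 - 1/4)) = -14*(15 + 9*(1/4)*(3/4)) = -14*(15 + 27/16) = -14*267/16 = -1869/8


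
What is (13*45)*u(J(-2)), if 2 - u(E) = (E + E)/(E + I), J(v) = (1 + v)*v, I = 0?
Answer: 0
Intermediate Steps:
J(v) = v*(1 + v)
u(E) = 0 (u(E) = 2 - (E + E)/(E + 0) = 2 - 2*E/E = 2 - 1*2 = 2 - 2 = 0)
(13*45)*u(J(-2)) = (13*45)*0 = 585*0 = 0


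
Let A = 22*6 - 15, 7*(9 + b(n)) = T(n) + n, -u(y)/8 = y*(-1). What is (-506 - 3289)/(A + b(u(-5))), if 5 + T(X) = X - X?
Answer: -8855/237 ≈ -37.363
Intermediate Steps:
T(X) = -5 (T(X) = -5 + (X - X) = -5 + 0 = -5)
u(y) = 8*y (u(y) = -8*y*(-1) = -(-8)*y = 8*y)
b(n) = -68/7 + n/7 (b(n) = -9 + (-5 + n)/7 = -9 + (-5/7 + n/7) = -68/7 + n/7)
A = 117 (A = 132 - 15 = 117)
(-506 - 3289)/(A + b(u(-5))) = (-506 - 3289)/(117 + (-68/7 + (8*(-5))/7)) = -3795/(117 + (-68/7 + (⅐)*(-40))) = -3795/(117 + (-68/7 - 40/7)) = -3795/(117 - 108/7) = -3795/711/7 = -3795*7/711 = -8855/237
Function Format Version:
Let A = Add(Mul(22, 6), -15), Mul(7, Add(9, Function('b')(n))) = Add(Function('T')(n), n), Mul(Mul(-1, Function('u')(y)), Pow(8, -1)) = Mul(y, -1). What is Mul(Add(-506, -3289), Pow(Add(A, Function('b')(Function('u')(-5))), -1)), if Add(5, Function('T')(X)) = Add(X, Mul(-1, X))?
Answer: Rational(-8855, 237) ≈ -37.363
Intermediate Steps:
Function('T')(X) = -5 (Function('T')(X) = Add(-5, Add(X, Mul(-1, X))) = Add(-5, 0) = -5)
Function('u')(y) = Mul(8, y) (Function('u')(y) = Mul(-8, Mul(y, -1)) = Mul(-8, Mul(-1, y)) = Mul(8, y))
Function('b')(n) = Add(Rational(-68, 7), Mul(Rational(1, 7), n)) (Function('b')(n) = Add(-9, Mul(Rational(1, 7), Add(-5, n))) = Add(-9, Add(Rational(-5, 7), Mul(Rational(1, 7), n))) = Add(Rational(-68, 7), Mul(Rational(1, 7), n)))
A = 117 (A = Add(132, -15) = 117)
Mul(Add(-506, -3289), Pow(Add(A, Function('b')(Function('u')(-5))), -1)) = Mul(Add(-506, -3289), Pow(Add(117, Add(Rational(-68, 7), Mul(Rational(1, 7), Mul(8, -5)))), -1)) = Mul(-3795, Pow(Add(117, Add(Rational(-68, 7), Mul(Rational(1, 7), -40))), -1)) = Mul(-3795, Pow(Add(117, Add(Rational(-68, 7), Rational(-40, 7))), -1)) = Mul(-3795, Pow(Add(117, Rational(-108, 7)), -1)) = Mul(-3795, Pow(Rational(711, 7), -1)) = Mul(-3795, Rational(7, 711)) = Rational(-8855, 237)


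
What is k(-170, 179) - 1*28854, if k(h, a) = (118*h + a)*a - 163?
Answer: -3587716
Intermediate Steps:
k(h, a) = -163 + a*(a + 118*h) (k(h, a) = (a + 118*h)*a - 163 = a*(a + 118*h) - 163 = -163 + a*(a + 118*h))
k(-170, 179) - 1*28854 = (-163 + 179² + 118*179*(-170)) - 1*28854 = (-163 + 32041 - 3590740) - 28854 = -3558862 - 28854 = -3587716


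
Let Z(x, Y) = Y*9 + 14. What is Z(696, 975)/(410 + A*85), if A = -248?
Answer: -8789/20670 ≈ -0.42521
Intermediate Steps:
Z(x, Y) = 14 + 9*Y (Z(x, Y) = 9*Y + 14 = 14 + 9*Y)
Z(696, 975)/(410 + A*85) = (14 + 9*975)/(410 - 248*85) = (14 + 8775)/(410 - 21080) = 8789/(-20670) = 8789*(-1/20670) = -8789/20670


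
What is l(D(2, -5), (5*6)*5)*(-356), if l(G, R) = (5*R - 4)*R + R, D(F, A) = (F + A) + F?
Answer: -39889800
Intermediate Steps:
D(F, A) = A + 2*F (D(F, A) = (A + F) + F = A + 2*F)
l(G, R) = R + R*(-4 + 5*R) (l(G, R) = (-4 + 5*R)*R + R = R*(-4 + 5*R) + R = R + R*(-4 + 5*R))
l(D(2, -5), (5*6)*5)*(-356) = (((5*6)*5)*(-3 + 5*((5*6)*5)))*(-356) = ((30*5)*(-3 + 5*(30*5)))*(-356) = (150*(-3 + 5*150))*(-356) = (150*(-3 + 750))*(-356) = (150*747)*(-356) = 112050*(-356) = -39889800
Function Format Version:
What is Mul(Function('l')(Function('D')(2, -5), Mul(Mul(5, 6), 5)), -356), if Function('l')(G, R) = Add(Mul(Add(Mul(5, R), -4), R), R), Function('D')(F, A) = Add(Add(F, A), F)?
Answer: -39889800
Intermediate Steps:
Function('D')(F, A) = Add(A, Mul(2, F)) (Function('D')(F, A) = Add(Add(A, F), F) = Add(A, Mul(2, F)))
Function('l')(G, R) = Add(R, Mul(R, Add(-4, Mul(5, R)))) (Function('l')(G, R) = Add(Mul(Add(-4, Mul(5, R)), R), R) = Add(Mul(R, Add(-4, Mul(5, R))), R) = Add(R, Mul(R, Add(-4, Mul(5, R)))))
Mul(Function('l')(Function('D')(2, -5), Mul(Mul(5, 6), 5)), -356) = Mul(Mul(Mul(Mul(5, 6), 5), Add(-3, Mul(5, Mul(Mul(5, 6), 5)))), -356) = Mul(Mul(Mul(30, 5), Add(-3, Mul(5, Mul(30, 5)))), -356) = Mul(Mul(150, Add(-3, Mul(5, 150))), -356) = Mul(Mul(150, Add(-3, 750)), -356) = Mul(Mul(150, 747), -356) = Mul(112050, -356) = -39889800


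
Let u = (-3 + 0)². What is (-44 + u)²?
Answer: 1225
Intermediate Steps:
u = 9 (u = (-3)² = 9)
(-44 + u)² = (-44 + 9)² = (-35)² = 1225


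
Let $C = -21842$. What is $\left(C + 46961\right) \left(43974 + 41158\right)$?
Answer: $2138430708$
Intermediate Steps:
$\left(C + 46961\right) \left(43974 + 41158\right) = \left(-21842 + 46961\right) \left(43974 + 41158\right) = 25119 \cdot 85132 = 2138430708$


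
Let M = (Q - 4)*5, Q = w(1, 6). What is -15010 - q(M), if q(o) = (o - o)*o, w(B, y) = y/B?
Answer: -15010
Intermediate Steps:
Q = 6 (Q = 6/1 = 6*1 = 6)
M = 10 (M = (6 - 4)*5 = 2*5 = 10)
q(o) = 0 (q(o) = 0*o = 0)
-15010 - q(M) = -15010 - 1*0 = -15010 + 0 = -15010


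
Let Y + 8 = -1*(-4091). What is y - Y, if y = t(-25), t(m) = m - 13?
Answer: -4121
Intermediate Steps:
t(m) = -13 + m
y = -38 (y = -13 - 25 = -38)
Y = 4083 (Y = -8 - 1*(-4091) = -8 + 4091 = 4083)
y - Y = -38 - 1*4083 = -38 - 4083 = -4121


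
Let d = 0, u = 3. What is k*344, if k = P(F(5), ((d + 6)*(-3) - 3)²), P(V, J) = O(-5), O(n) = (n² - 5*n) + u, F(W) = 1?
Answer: 18232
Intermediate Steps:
O(n) = 3 + n² - 5*n (O(n) = (n² - 5*n) + 3 = 3 + n² - 5*n)
P(V, J) = 53 (P(V, J) = 3 + (-5)² - 5*(-5) = 3 + 25 + 25 = 53)
k = 53
k*344 = 53*344 = 18232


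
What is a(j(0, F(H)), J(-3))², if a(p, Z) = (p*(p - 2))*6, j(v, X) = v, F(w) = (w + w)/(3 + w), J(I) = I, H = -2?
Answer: 0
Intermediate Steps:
F(w) = 2*w/(3 + w) (F(w) = (2*w)/(3 + w) = 2*w/(3 + w))
a(p, Z) = 6*p*(-2 + p) (a(p, Z) = (p*(-2 + p))*6 = 6*p*(-2 + p))
a(j(0, F(H)), J(-3))² = (6*0*(-2 + 0))² = (6*0*(-2))² = 0² = 0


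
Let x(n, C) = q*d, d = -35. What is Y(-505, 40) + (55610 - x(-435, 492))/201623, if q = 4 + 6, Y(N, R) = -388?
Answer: -78173764/201623 ≈ -387.72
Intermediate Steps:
q = 10
x(n, C) = -350 (x(n, C) = 10*(-35) = -350)
Y(-505, 40) + (55610 - x(-435, 492))/201623 = -388 + (55610 - 1*(-350))/201623 = -388 + (55610 + 350)*(1/201623) = -388 + 55960*(1/201623) = -388 + 55960/201623 = -78173764/201623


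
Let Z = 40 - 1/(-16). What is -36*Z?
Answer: -5769/4 ≈ -1442.3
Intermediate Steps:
Z = 641/16 (Z = 40 - 1*(-1/16) = 40 + 1/16 = 641/16 ≈ 40.063)
-36*Z = -36*641/16 = -5769/4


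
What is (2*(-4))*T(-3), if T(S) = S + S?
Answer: 48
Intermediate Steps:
T(S) = 2*S
(2*(-4))*T(-3) = (2*(-4))*(2*(-3)) = -8*(-6) = 48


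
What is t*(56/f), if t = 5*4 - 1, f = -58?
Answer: -532/29 ≈ -18.345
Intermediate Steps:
t = 19 (t = 20 - 1 = 19)
t*(56/f) = 19*(56/(-58)) = 19*(56*(-1/58)) = 19*(-28/29) = -532/29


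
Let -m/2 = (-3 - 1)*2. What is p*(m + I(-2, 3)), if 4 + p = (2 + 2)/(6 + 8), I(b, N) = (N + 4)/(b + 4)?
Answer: -507/7 ≈ -72.429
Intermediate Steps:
m = 16 (m = -2*(-3 - 1)*2 = -(-8)*2 = -2*(-8) = 16)
I(b, N) = (4 + N)/(4 + b)
p = -26/7 (p = -4 + (2 + 2)/(6 + 8) = -4 + 4/14 = -4 + 4*(1/14) = -4 + 2/7 = -26/7 ≈ -3.7143)
p*(m + I(-2, 3)) = -26*(16 + (4 + 3)/(4 - 2))/7 = -26*(16 + 7/2)/7 = -26/7*39/2 = -507/7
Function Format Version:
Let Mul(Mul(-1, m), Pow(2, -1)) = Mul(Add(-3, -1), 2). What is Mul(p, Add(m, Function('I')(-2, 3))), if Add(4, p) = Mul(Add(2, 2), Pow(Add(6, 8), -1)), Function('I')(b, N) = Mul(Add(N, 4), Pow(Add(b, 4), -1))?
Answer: Rational(-507, 7) ≈ -72.429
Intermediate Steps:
m = 16 (m = Mul(-2, Mul(Add(-3, -1), 2)) = Mul(-2, Mul(-4, 2)) = Mul(-2, -8) = 16)
Function('I')(b, N) = Mul(Pow(Add(4, b), -1), Add(4, N)) (Function('I')(b, N) = Mul(Add(4, N), Pow(Add(4, b), -1)) = Mul(Pow(Add(4, b), -1), Add(4, N)))
p = Rational(-26, 7) (p = Add(-4, Mul(Add(2, 2), Pow(Add(6, 8), -1))) = Add(-4, Mul(4, Pow(14, -1))) = Add(-4, Mul(4, Rational(1, 14))) = Add(-4, Rational(2, 7)) = Rational(-26, 7) ≈ -3.7143)
Mul(p, Add(m, Function('I')(-2, 3))) = Mul(Rational(-26, 7), Add(16, Mul(Pow(Add(4, -2), -1), Add(4, 3)))) = Mul(Rational(-26, 7), Add(16, Mul(Pow(2, -1), 7))) = Mul(Rational(-26, 7), Add(16, Mul(Rational(1, 2), 7))) = Mul(Rational(-26, 7), Add(16, Rational(7, 2))) = Mul(Rational(-26, 7), Rational(39, 2)) = Rational(-507, 7)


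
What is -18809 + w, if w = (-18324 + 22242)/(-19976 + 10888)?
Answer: -85470055/4544 ≈ -18809.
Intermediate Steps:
w = -1959/4544 (w = 3918/(-9088) = 3918*(-1/9088) = -1959/4544 ≈ -0.43112)
-18809 + w = -18809 - 1959/4544 = -85470055/4544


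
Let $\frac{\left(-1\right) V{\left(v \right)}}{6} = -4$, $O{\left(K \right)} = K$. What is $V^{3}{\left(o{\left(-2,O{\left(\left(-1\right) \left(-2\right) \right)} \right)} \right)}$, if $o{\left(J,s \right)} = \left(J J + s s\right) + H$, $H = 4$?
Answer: $13824$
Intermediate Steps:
$o{\left(J,s \right)} = 4 + J^{2} + s^{2}$ ($o{\left(J,s \right)} = \left(J J + s s\right) + 4 = \left(J^{2} + s^{2}\right) + 4 = 4 + J^{2} + s^{2}$)
$V{\left(v \right)} = 24$ ($V{\left(v \right)} = \left(-6\right) \left(-4\right) = 24$)
$V^{3}{\left(o{\left(-2,O{\left(\left(-1\right) \left(-2\right) \right)} \right)} \right)} = 24^{3} = 13824$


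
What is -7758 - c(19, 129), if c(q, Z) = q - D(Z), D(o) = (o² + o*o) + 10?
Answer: 25515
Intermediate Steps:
D(o) = 10 + 2*o² (D(o) = (o² + o²) + 10 = 2*o² + 10 = 10 + 2*o²)
c(q, Z) = -10 + q - 2*Z² (c(q, Z) = q - (10 + 2*Z²) = q + (-10 - 2*Z²) = -10 + q - 2*Z²)
-7758 - c(19, 129) = -7758 - (-10 + 19 - 2*129²) = -7758 - (-10 + 19 - 2*16641) = -7758 - (-10 + 19 - 33282) = -7758 - 1*(-33273) = -7758 + 33273 = 25515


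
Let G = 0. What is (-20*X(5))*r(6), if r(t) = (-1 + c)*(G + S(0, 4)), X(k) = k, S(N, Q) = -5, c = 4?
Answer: 1500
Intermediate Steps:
r(t) = -15 (r(t) = (-1 + 4)*(0 - 5) = 3*(-5) = -15)
(-20*X(5))*r(6) = -20*5*(-15) = -100*(-15) = 1500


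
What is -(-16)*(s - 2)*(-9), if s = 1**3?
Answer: 144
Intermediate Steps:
s = 1
-(-16)*(s - 2)*(-9) = -(-16)*(1 - 2)*(-9) = -(-16)*(-1)*(-9) = -4*4*(-9) = -16*(-9) = 144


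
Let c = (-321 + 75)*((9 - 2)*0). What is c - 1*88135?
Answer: -88135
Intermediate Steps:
c = 0 (c = -1722*0 = -246*0 = 0)
c - 1*88135 = 0 - 1*88135 = 0 - 88135 = -88135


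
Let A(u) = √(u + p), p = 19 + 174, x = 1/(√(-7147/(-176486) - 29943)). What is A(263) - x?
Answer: 2*√114 + I*√932642587967386/5284513151 ≈ 21.354 + 0.005779*I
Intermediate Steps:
x = -I*√932642587967386/5284513151 (x = 1/(√(-7147*(-1/176486) - 29943)) = 1/(√(7147/176486 - 29943)) = 1/(√(-5284513151/176486)) = 1/(I*√932642587967386/176486) = -I*√932642587967386/5284513151 ≈ -0.005779*I)
p = 193
A(u) = √(193 + u) (A(u) = √(u + 193) = √(193 + u))
A(263) - x = √(193 + 263) - (-1)*I*√932642587967386/5284513151 = √456 + I*√932642587967386/5284513151 = 2*√114 + I*√932642587967386/5284513151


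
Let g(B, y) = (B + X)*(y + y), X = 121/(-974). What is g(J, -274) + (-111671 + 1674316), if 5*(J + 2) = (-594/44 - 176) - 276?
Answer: 3932105883/2435 ≈ 1.6148e+6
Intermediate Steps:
X = -121/974 (X = 121*(-1/974) = -121/974 ≈ -0.12423)
J = -951/10 (J = -2 + ((-594/44 - 176) - 276)/5 = -2 + ((-594*1/44 - 176) - 276)/5 = -2 + ((-27/2 - 176) - 276)/5 = -2 + (-379/2 - 276)/5 = -2 + (⅕)*(-931/2) = -2 - 931/10 = -951/10 ≈ -95.100)
g(B, y) = 2*y*(-121/974 + B) (g(B, y) = (B - 121/974)*(y + y) = (-121/974 + B)*(2*y) = 2*y*(-121/974 + B))
g(J, -274) + (-111671 + 1674316) = (1/487)*(-274)*(-121 + 974*(-951/10)) + (-111671 + 1674316) = (1/487)*(-274)*(-121 - 463137/5) + 1562645 = (1/487)*(-274)*(-463742/5) + 1562645 = 127065308/2435 + 1562645 = 3932105883/2435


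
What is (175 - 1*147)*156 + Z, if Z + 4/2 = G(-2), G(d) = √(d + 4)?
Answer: 4366 + √2 ≈ 4367.4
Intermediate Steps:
G(d) = √(4 + d)
Z = -2 + √2 (Z = -2 + √(4 - 2) = -2 + √2 ≈ -0.58579)
(175 - 1*147)*156 + Z = (175 - 1*147)*156 + (-2 + √2) = (175 - 147)*156 + (-2 + √2) = 28*156 + (-2 + √2) = 4368 + (-2 + √2) = 4366 + √2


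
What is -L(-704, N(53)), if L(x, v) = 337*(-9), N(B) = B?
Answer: 3033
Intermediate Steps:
L(x, v) = -3033
-L(-704, N(53)) = -1*(-3033) = 3033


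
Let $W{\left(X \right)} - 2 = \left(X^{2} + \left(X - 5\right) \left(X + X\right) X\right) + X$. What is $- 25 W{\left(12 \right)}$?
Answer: $-54350$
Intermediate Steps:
$W{\left(X \right)} = 2 + X + X^{2} + 2 X^{2} \left(-5 + X\right)$ ($W{\left(X \right)} = 2 + \left(\left(X^{2} + \left(X - 5\right) \left(X + X\right) X\right) + X\right) = 2 + \left(\left(X^{2} + \left(-5 + X\right) 2 X X\right) + X\right) = 2 + \left(\left(X^{2} + 2 X \left(-5 + X\right) X\right) + X\right) = 2 + \left(\left(X^{2} + 2 X^{2} \left(-5 + X\right)\right) + X\right) = 2 + \left(X + X^{2} + 2 X^{2} \left(-5 + X\right)\right) = 2 + X + X^{2} + 2 X^{2} \left(-5 + X\right)$)
$- 25 W{\left(12 \right)} = - 25 \left(2 + 12 - 9 \cdot 12^{2} + 2 \cdot 12^{3}\right) = - 25 \left(2 + 12 - 1296 + 2 \cdot 1728\right) = - 25 \left(2 + 12 - 1296 + 3456\right) = \left(-25\right) 2174 = -54350$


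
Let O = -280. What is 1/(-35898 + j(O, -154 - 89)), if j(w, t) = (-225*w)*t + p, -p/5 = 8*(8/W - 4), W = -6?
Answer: -3/46034054 ≈ -6.5169e-8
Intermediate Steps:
p = 640/3 (p = -40*(8/(-6) - 4) = -40*(8*(-1/6) - 4) = -40*(-4/3 - 4) = -40*(-16)/3 = -5*(-128/3) = 640/3 ≈ 213.33)
j(w, t) = 640/3 - 225*t*w (j(w, t) = (-225*w)*t + 640/3 = -225*t*w + 640/3 = 640/3 - 225*t*w)
1/(-35898 + j(O, -154 - 89)) = 1/(-35898 + (640/3 - 225*(-154 - 89)*(-280))) = 1/(-35898 + (640/3 - 225*(-243)*(-280))) = 1/(-35898 + (640/3 - 15309000)) = 1/(-35898 - 45926360/3) = 1/(-46034054/3) = -3/46034054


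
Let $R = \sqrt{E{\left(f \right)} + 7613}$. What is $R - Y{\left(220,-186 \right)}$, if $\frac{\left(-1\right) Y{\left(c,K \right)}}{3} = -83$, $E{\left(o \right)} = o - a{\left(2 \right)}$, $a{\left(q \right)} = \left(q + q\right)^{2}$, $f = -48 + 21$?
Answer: $-249 + \sqrt{7570} \approx -161.99$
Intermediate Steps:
$f = -27$
$a{\left(q \right)} = 4 q^{2}$ ($a{\left(q \right)} = \left(2 q\right)^{2} = 4 q^{2}$)
$E{\left(o \right)} = -16 + o$ ($E{\left(o \right)} = o - 4 \cdot 2^{2} = o - 4 \cdot 4 = o - 16 = -16 + o$)
$Y{\left(c,K \right)} = 249$ ($Y{\left(c,K \right)} = \left(-3\right) \left(-83\right) = 249$)
$R = \sqrt{7570}$ ($R = \sqrt{\left(-16 - 27\right) + 7613} = \sqrt{-43 + 7613} = \sqrt{7570} \approx 87.006$)
$R - Y{\left(220,-186 \right)} = \sqrt{7570} - 249 = -249 + \sqrt{7570}$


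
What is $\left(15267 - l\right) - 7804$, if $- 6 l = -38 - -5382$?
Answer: $\frac{25061}{3} \approx 8353.7$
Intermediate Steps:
$l = - \frac{2672}{3}$ ($l = - \frac{-38 - -5382}{6} = - \frac{-38 + 5382}{6} = \left(- \frac{1}{6}\right) 5344 = - \frac{2672}{3} \approx -890.67$)
$\left(15267 - l\right) - 7804 = \left(15267 - - \frac{2672}{3}\right) - 7804 = \left(15267 + \frac{2672}{3}\right) - 7804 = \frac{48473}{3} - 7804 = \frac{25061}{3}$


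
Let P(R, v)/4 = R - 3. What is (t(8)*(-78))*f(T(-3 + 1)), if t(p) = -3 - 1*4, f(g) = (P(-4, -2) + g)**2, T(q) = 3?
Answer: 341250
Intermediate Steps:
P(R, v) = -12 + 4*R (P(R, v) = 4*(R - 3) = 4*(-3 + R) = -12 + 4*R)
f(g) = (-28 + g)**2 (f(g) = ((-12 + 4*(-4)) + g)**2 = ((-12 - 16) + g)**2 = (-28 + g)**2)
t(p) = -7 (t(p) = -3 - 4 = -7)
(t(8)*(-78))*f(T(-3 + 1)) = (-7*(-78))*(-28 + 3)**2 = 546*(-25)**2 = 546*625 = 341250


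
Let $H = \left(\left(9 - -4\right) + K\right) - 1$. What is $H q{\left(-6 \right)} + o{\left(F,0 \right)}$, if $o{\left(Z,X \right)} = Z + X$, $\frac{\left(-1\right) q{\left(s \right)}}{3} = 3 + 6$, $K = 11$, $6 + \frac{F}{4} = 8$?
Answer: $-613$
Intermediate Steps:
$F = 8$ ($F = -24 + 4 \cdot 8 = -24 + 32 = 8$)
$q{\left(s \right)} = -27$ ($q{\left(s \right)} = - 3 \left(3 + 6\right) = \left(-3\right) 9 = -27$)
$o{\left(Z,X \right)} = X + Z$
$H = 23$ ($H = \left(\left(9 - -4\right) + 11\right) - 1 = \left(\left(9 + 4\right) + 11\right) - 1 = \left(13 + 11\right) - 1 = 24 - 1 = 23$)
$H q{\left(-6 \right)} + o{\left(F,0 \right)} = 23 \left(-27\right) + \left(0 + 8\right) = -621 + 8 = -613$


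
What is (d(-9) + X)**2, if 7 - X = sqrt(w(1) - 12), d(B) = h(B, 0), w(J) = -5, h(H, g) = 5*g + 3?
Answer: (10 - I*sqrt(17))**2 ≈ 83.0 - 82.462*I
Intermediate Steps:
h(H, g) = 3 + 5*g
d(B) = 3 (d(B) = 3 + 5*0 = 3 + 0 = 3)
X = 7 - I*sqrt(17) (X = 7 - sqrt(-5 - 12) = 7 - sqrt(-17) = 7 - I*sqrt(17) ≈ 7.0 - 4.1231*I)
(d(-9) + X)**2 = (3 + (7 - I*sqrt(17)))**2 = (10 - I*sqrt(17))**2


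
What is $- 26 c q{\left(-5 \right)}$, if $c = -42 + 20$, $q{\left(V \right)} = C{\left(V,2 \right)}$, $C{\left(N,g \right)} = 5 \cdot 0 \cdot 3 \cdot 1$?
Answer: $0$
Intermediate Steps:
$C{\left(N,g \right)} = 0$ ($C{\left(N,g \right)} = 0 \cdot 3 \cdot 1 = 0 \cdot 1 = 0$)
$q{\left(V \right)} = 0$
$c = -22$
$- 26 c q{\left(-5 \right)} = \left(-26\right) \left(-22\right) 0 = 572 \cdot 0 = 0$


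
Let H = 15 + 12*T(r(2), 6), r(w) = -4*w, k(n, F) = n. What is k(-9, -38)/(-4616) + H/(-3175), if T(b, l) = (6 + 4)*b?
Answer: 878139/2931160 ≈ 0.29959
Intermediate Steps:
T(b, l) = 10*b
H = -945 (H = 15 + 12*(10*(-4*2)) = 15 + 12*(10*(-8)) = 15 + 12*(-80) = 15 - 960 = -945)
k(-9, -38)/(-4616) + H/(-3175) = -9/(-4616) - 945/(-3175) = -9*(-1/4616) - 945*(-1/3175) = 9/4616 + 189/635 = 878139/2931160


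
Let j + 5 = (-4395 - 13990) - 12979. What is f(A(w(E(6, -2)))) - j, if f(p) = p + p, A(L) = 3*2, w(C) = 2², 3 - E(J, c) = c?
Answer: 31381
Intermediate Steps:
E(J, c) = 3 - c
w(C) = 4
A(L) = 6
f(p) = 2*p
j = -31369 (j = -5 + ((-4395 - 13990) - 12979) = -5 + (-18385 - 12979) = -5 - 31364 = -31369)
f(A(w(E(6, -2)))) - j = 2*6 - 1*(-31369) = 12 + 31369 = 31381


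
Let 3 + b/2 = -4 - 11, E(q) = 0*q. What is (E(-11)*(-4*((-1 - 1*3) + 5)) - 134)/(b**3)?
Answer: 67/23328 ≈ 0.0028721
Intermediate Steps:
E(q) = 0
b = -36 (b = -6 + 2*(-4 - 11) = -6 + 2*(-15) = -6 - 30 = -36)
(E(-11)*(-4*((-1 - 1*3) + 5)) - 134)/(b**3) = (0*(-4*((-1 - 1*3) + 5)) - 134)/((-36)**3) = (0*(-4*((-1 - 3) + 5)) - 134)/(-46656) = (0*(-4*(-4 + 5)) - 134)*(-1/46656) = (0*(-4*1) - 134)*(-1/46656) = (0*(-4) - 134)*(-1/46656) = (0 - 134)*(-1/46656) = -134*(-1/46656) = 67/23328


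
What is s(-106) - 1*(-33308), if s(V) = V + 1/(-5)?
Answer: 166009/5 ≈ 33202.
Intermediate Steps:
s(V) = -1/5 + V (s(V) = V - 1/5 = -1/5 + V)
s(-106) - 1*(-33308) = (-1/5 - 106) - 1*(-33308) = -531/5 + 33308 = 166009/5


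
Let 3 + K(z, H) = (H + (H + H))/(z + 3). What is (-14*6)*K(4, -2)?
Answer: 324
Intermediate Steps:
K(z, H) = -3 + 3*H/(3 + z) (K(z, H) = -3 + (H + (H + H))/(z + 3) = -3 + (H + 2*H)/(3 + z) = -3 + (3*H)/(3 + z) = -3 + 3*H/(3 + z))
(-14*6)*K(4, -2) = (-14*6)*(3*(-3 - 2 - 1*4)/(3 + 4)) = -252*(-3 - 2 - 4)/7 = -252*(-9)/7 = -84*(-27/7) = 324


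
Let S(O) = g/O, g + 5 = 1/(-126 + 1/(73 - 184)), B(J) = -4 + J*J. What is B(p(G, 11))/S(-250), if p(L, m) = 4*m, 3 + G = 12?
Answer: 3377860500/35023 ≈ 96447.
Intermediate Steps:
G = 9 (G = -3 + 12 = 9)
B(J) = -4 + J²
g = -70046/13987 (g = -5 + 1/(-126 + 1/(73 - 184)) = -5 + 1/(-126 + 1/(-111)) = -5 + 1/(-126 - 1/111) = -5 + 1/(-13987/111) = -5 - 111/13987 = -70046/13987 ≈ -5.0079)
S(O) = -70046/(13987*O)
B(p(G, 11))/S(-250) = (-4 + (4*11)²)/((-70046/13987/(-250))) = (-4 + 44²)/((-70046/13987*(-1/250))) = (-4 + 1936)/(35023/1748375) = 1932*(1748375/35023) = 3377860500/35023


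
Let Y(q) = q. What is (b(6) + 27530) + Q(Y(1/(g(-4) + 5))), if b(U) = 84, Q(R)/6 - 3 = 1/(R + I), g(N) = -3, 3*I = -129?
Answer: 2348708/85 ≈ 27632.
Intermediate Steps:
I = -43 (I = (⅓)*(-129) = -43)
Q(R) = 18 + 6/(-43 + R) (Q(R) = 18 + 6/(R - 43) = 18 + 6/(-43 + R))
(b(6) + 27530) + Q(Y(1/(g(-4) + 5))) = (84 + 27530) + 6*(-128 + 3/(-3 + 5))/(-43 + 1/(-3 + 5)) = 27614 + 6*(-128 + 3/2)/(-43 + 1/2) = 27614 + 6*(-128 + 3*(½))/(-43 + ½) = 27614 + 6*(-128 + 3/2)/(-85/2) = 27614 + 6*(-2/85)*(-253/2) = 27614 + 1518/85 = 2348708/85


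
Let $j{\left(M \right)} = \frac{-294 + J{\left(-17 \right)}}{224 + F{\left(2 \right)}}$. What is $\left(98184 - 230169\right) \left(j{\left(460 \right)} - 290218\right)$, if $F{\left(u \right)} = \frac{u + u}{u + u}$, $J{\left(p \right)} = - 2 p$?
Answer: $38304575246$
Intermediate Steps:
$F{\left(u \right)} = 1$ ($F{\left(u \right)} = \frac{2 u}{2 u} = 2 u \frac{1}{2 u} = 1$)
$j{\left(M \right)} = - \frac{52}{45}$ ($j{\left(M \right)} = \frac{-294 - -34}{224 + 1} = \frac{-294 + 34}{225} = \left(-260\right) \frac{1}{225} = - \frac{52}{45}$)
$\left(98184 - 230169\right) \left(j{\left(460 \right)} - 290218\right) = \left(98184 - 230169\right) \left(- \frac{52}{45} - 290218\right) = - 131985 \left(- \frac{52}{45} - 290218\right) = \left(-131985\right) \left(- \frac{13059862}{45}\right) = 38304575246$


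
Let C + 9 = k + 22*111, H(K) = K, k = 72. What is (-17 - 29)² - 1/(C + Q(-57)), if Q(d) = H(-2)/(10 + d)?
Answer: 249131445/117737 ≈ 2116.0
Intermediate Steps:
Q(d) = -2/(10 + d)
C = 2505 (C = -9 + (72 + 22*111) = -9 + (72 + 2442) = -9 + 2514 = 2505)
(-17 - 29)² - 1/(C + Q(-57)) = (-17 - 29)² - 1/(2505 - 2/(10 - 57)) = (-46)² - 1/(2505 - 2/(-47)) = 2116 - 1/(2505 - 2*(-1/47)) = 2116 - 1/(2505 + 2/47) = 2116 - 1/117737/47 = 2116 - 1*47/117737 = 2116 - 47/117737 = 249131445/117737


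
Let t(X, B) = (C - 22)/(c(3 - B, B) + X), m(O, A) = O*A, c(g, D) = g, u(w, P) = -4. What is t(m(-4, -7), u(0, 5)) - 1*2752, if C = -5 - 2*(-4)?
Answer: -96339/35 ≈ -2752.5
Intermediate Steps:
m(O, A) = A*O
C = 3 (C = -5 + 8 = 3)
t(X, B) = -19/(3 + X - B) (t(X, B) = (3 - 22)/((3 - B) + X) = -19/(3 + X - B))
t(m(-4, -7), u(0, 5)) - 1*2752 = 19/(-3 - 4 - (-7)*(-4)) - 1*2752 = 19/(-3 - 4 - 1*28) - 2752 = 19/(-3 - 4 - 28) - 2752 = 19/(-35) - 2752 = 19*(-1/35) - 2752 = -19/35 - 2752 = -96339/35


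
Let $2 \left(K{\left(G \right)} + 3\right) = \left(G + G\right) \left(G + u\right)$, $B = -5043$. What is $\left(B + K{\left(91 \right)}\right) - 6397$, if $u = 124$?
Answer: $8122$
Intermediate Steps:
$K{\left(G \right)} = -3 + G \left(124 + G\right)$ ($K{\left(G \right)} = -3 + \frac{\left(G + G\right) \left(G + 124\right)}{2} = -3 + \frac{2 G \left(124 + G\right)}{2} = -3 + G \left(124 + G\right)$)
$\left(B + K{\left(91 \right)}\right) - 6397 = \left(-5043 + \left(-3 + 91^{2} + 124 \cdot 91\right)\right) - 6397 = \left(-5043 + \left(-3 + 8281 + 11284\right)\right) - 6397 = \left(-5043 + 19562\right) - 6397 = 14519 - 6397 = 8122$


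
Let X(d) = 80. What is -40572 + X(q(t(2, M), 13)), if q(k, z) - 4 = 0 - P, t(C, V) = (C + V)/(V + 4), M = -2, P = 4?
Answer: -40492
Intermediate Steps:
t(C, V) = (C + V)/(4 + V)
q(k, z) = 0 (q(k, z) = 4 + (0 - 1*4) = 4 + (0 - 4) = 4 - 4 = 0)
-40572 + X(q(t(2, M), 13)) = -40572 + 80 = -40492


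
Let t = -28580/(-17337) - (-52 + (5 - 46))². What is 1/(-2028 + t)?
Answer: -17337/185078569 ≈ -9.3674e-5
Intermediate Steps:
t = -149919133/17337 (t = -28580*(-1/17337) - (-52 - 41)² = 28580/17337 - 1*(-93)² = 28580/17337 - 1*8649 = 28580/17337 - 8649 = -149919133/17337 ≈ -8647.3)
1/(-2028 + t) = 1/(-2028 - 149919133/17337) = 1/(-185078569/17337) = -17337/185078569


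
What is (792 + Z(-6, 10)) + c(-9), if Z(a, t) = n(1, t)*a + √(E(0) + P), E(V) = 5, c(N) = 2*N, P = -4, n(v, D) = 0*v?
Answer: 775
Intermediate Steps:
n(v, D) = 0
Z(a, t) = 1 (Z(a, t) = 0*a + √(5 - 4) = 0 + √1 = 0 + 1 = 1)
(792 + Z(-6, 10)) + c(-9) = (792 + 1) + 2*(-9) = 793 - 18 = 775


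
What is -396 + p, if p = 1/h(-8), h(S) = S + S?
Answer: -6337/16 ≈ -396.06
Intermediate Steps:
h(S) = 2*S
p = -1/16 (p = 1/(2*(-8)) = 1/(-16) = -1/16 ≈ -0.062500)
-396 + p = -396 - 1/16 = -6337/16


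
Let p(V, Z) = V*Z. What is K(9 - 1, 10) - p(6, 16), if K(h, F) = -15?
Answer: -111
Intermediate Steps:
K(9 - 1, 10) - p(6, 16) = -15 - 6*16 = -15 - 1*96 = -15 - 96 = -111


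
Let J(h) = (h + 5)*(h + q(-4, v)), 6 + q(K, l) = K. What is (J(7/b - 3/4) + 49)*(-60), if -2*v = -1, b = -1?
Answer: -23475/4 ≈ -5868.8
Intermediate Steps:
v = ½ (v = -½*(-1) = ½ ≈ 0.50000)
q(K, l) = -6 + K
J(h) = (-10 + h)*(5 + h) (J(h) = (h + 5)*(h + (-6 - 4)) = (5 + h)*(h - 10) = (5 + h)*(-10 + h) = (-10 + h)*(5 + h))
(J(7/b - 3/4) + 49)*(-60) = ((-50 + (7/(-1) - 3/4)² - 5*(7/(-1) - 3/4)) + 49)*(-60) = ((-50 + (7*(-1) - 3*¼)² - 5*(7*(-1) - 3*¼)) + 49)*(-60) = ((-50 + (-7 - ¾)² - 5*(-7 - ¾)) + 49)*(-60) = ((-50 + (-31/4)² - 5*(-31/4)) + 49)*(-60) = ((-50 + 961/16 + 155/4) + 49)*(-60) = (781/16 + 49)*(-60) = (1565/16)*(-60) = -23475/4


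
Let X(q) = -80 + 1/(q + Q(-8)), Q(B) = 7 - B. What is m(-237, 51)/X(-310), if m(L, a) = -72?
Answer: 7080/7867 ≈ 0.89996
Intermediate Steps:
X(q) = -80 + 1/(15 + q) (X(q) = -80 + 1/(q + (7 - 1*(-8))) = -80 + 1/(q + (7 + 8)) = -80 + 1/(q + 15) = -80 + 1/(15 + q))
m(-237, 51)/X(-310) = -72*(15 - 310)/(-1199 - 80*(-310)) = -72*(-295/(-1199 + 24800)) = -72/((-1/295*23601)) = -72/(-23601/295) = -72*(-295/23601) = 7080/7867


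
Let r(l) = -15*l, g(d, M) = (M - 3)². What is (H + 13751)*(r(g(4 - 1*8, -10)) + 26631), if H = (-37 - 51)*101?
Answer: 117178848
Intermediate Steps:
g(d, M) = (-3 + M)²
H = -8888 (H = -88*101 = -8888)
(H + 13751)*(r(g(4 - 1*8, -10)) + 26631) = (-8888 + 13751)*(-15*(-3 - 10)² + 26631) = 4863*(-15*(-13)² + 26631) = 4863*(-15*169 + 26631) = 4863*(-2535 + 26631) = 4863*24096 = 117178848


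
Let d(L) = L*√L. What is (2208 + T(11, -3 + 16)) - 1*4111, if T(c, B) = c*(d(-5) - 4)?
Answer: -1947 - 55*I*√5 ≈ -1947.0 - 122.98*I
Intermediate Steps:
d(L) = L^(3/2)
T(c, B) = c*(-4 - 5*I*√5) (T(c, B) = c*((-5)^(3/2) - 4) = c*(-5*I*√5 - 4) = c*(-4 - 5*I*√5))
(2208 + T(11, -3 + 16)) - 1*4111 = (2208 - 1*11*(4 + 5*I*√5)) - 1*4111 = (2208 + (-44 - 55*I*√5)) - 4111 = (2164 - 55*I*√5) - 4111 = -1947 - 55*I*√5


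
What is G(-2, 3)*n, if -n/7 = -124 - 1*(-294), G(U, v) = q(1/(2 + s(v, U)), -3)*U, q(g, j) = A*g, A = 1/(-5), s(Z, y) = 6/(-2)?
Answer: 476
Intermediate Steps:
s(Z, y) = -3 (s(Z, y) = 6*(-½) = -3)
A = -⅕ (A = 1*(-⅕) = -⅕ ≈ -0.20000)
q(g, j) = -g/5
G(U, v) = U/5 (G(U, v) = (-1/(5*(2 - 3)))*U = (-⅕/(-1))*U = (-⅕*(-1))*U = U/5)
n = -1190 (n = -7*(-124 - 1*(-294)) = -7*(-124 + 294) = -7*170 = -1190)
G(-2, 3)*n = ((⅕)*(-2))*(-1190) = -⅖*(-1190) = 476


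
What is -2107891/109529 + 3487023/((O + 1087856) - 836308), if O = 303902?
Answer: -37566567323/2897042050 ≈ -12.967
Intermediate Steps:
-2107891/109529 + 3487023/((O + 1087856) - 836308) = -2107891/109529 + 3487023/((303902 + 1087856) - 836308) = -2107891*1/109529 + 3487023/(1391758 - 836308) = -2107891/109529 + 3487023/555450 = -2107891/109529 + 3487023*(1/555450) = -2107891/109529 + 1162341/185150 = -37566567323/2897042050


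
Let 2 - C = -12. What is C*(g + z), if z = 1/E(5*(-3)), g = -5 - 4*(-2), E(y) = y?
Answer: 616/15 ≈ 41.067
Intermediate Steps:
C = 14 (C = 2 - 1*(-12) = 2 + 12 = 14)
g = 3 (g = -5 + 8 = 3)
z = -1/15 (z = 1/(5*(-3)) = 1/(-15) = -1/15 ≈ -0.066667)
C*(g + z) = 14*(3 - 1/15) = 14*(44/15) = 616/15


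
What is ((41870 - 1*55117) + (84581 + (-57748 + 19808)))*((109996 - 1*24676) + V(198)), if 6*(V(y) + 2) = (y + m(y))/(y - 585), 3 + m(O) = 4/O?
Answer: 7615661640563/2673 ≈ 2.8491e+9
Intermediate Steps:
m(O) = -3 + 4/O
V(y) = -2 + (-3 + y + 4/y)/(6*(-585 + y)) (V(y) = -2 + ((y + (-3 + 4/y))/(y - 585))/6 = -2 + ((-3 + y + 4/y)/(-585 + y))/6 = -2 + (-3 + y + 4/y)/(6*(-585 + y)))
((41870 - 1*55117) + (84581 + (-57748 + 19808)))*((109996 - 1*24676) + V(198)) = ((41870 - 1*55117) + (84581 + (-57748 + 19808)))*((109996 - 1*24676) + (⅙)*(4 + 198*(7017 - 11*198))/(198*(-585 + 198))) = ((41870 - 55117) + (84581 - 37940))*((109996 - 24676) + (⅙)*(1/198)*(4 + 198*(7017 - 2178))/(-387)) = (-13247 + 46641)*(85320 + (⅙)*(1/198)*(-1/387)*(4 + 198*4839)) = 33394*(85320 + (⅙)*(1/198)*(-1/387)*(4 + 958122)) = 33394*(85320 + (⅙)*(1/198)*(-1/387)*958126) = 33394*(85320 - 11141/5346) = 33394*(456109579/5346) = 7615661640563/2673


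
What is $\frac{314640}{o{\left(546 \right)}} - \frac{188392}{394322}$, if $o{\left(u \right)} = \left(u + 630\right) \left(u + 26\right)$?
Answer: $- \frac{27672389}{2763014254} \approx -0.010015$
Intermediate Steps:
$o{\left(u \right)} = \left(26 + u\right) \left(630 + u\right)$ ($o{\left(u \right)} = \left(630 + u\right) \left(26 + u\right) = \left(26 + u\right) \left(630 + u\right)$)
$\frac{314640}{o{\left(546 \right)}} - \frac{188392}{394322} = \frac{314640}{16380 + 546^{2} + 656 \cdot 546} - \frac{188392}{394322} = \frac{314640}{16380 + 298116 + 358176} - \frac{94196}{197161} = \frac{314640}{672672} - \frac{94196}{197161} = 314640 \cdot \frac{1}{672672} - \frac{94196}{197161} = \frac{6555}{14014} - \frac{94196}{197161} = - \frac{27672389}{2763014254}$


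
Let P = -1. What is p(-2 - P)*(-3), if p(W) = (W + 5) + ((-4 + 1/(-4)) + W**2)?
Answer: -9/4 ≈ -2.2500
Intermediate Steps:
p(W) = 3/4 + W + W**2 (p(W) = (5 + W) + ((-4 - 1/4) + W**2) = (5 + W) + (-17/4 + W**2) = 3/4 + W + W**2)
p(-2 - P)*(-3) = (3/4 + (-2 - 1*(-1)) + (-2 - 1*(-1))**2)*(-3) = (3/4 + (-2 + 1) + (-2 + 1)**2)*(-3) = (3/4 - 1 + (-1)**2)*(-3) = (3/4 - 1 + 1)*(-3) = (3/4)*(-3) = -9/4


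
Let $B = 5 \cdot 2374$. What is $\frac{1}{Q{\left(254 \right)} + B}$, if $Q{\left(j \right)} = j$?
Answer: $\frac{1}{12124} \approx 8.2481 \cdot 10^{-5}$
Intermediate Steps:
$B = 11870$
$\frac{1}{Q{\left(254 \right)} + B} = \frac{1}{254 + 11870} = \frac{1}{12124}$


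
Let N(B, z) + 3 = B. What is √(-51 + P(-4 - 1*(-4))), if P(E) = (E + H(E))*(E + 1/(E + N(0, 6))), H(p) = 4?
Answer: I*√471/3 ≈ 7.2342*I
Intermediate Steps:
N(B, z) = -3 + B
P(E) = (4 + E)*(E + 1/(-3 + E)) (P(E) = (E + 4)*(E + 1/(E + (-3 + 0))) = (4 + E)*(E + 1/(E - 3)) = (4 + E)*(E + 1/(-3 + E)))
√(-51 + P(-4 - 1*(-4))) = √(-51 + (4 + (-4 - 1*(-4))² + (-4 - 1*(-4))³ - 11*(-4 - 1*(-4)))/(-3 + (-4 - 1*(-4)))) = √(-51 + (4 + (-4 + 4)² + (-4 + 4)³ - 11*(-4 + 4))/(-3 + (-4 + 4))) = √(-51 + (4 + 0² + 0³ - 11*0)/(-3 + 0)) = √(-51 + (4 + 0 + 0 + 0)/(-3)) = √(-51 - ⅓*4) = √(-51 - 4/3) = √(-157/3) = I*√471/3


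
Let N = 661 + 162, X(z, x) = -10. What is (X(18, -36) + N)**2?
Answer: 660969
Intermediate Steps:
N = 823
(X(18, -36) + N)**2 = (-10 + 823)**2 = 813**2 = 660969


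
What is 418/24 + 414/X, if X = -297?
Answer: 705/44 ≈ 16.023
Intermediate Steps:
418/24 + 414/X = 418/24 + 414/(-297) = 418*(1/24) + 414*(-1/297) = 209/12 - 46/33 = 705/44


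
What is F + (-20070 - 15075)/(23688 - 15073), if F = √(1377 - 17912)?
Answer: -7029/1723 + I*√16535 ≈ -4.0795 + 128.59*I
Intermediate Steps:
F = I*√16535 (F = √(-16535) = I*√16535 ≈ 128.59*I)
F + (-20070 - 15075)/(23688 - 15073) = I*√16535 + (-20070 - 15075)/(23688 - 15073) = I*√16535 - 35145/8615 = I*√16535 - 35145*1/8615 = I*√16535 - 7029/1723 = -7029/1723 + I*√16535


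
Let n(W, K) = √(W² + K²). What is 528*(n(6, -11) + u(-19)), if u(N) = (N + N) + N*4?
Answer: -60192 + 528*√157 ≈ -53576.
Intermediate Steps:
n(W, K) = √(K² + W²)
u(N) = 6*N (u(N) = 2*N + 4*N = 6*N)
528*(n(6, -11) + u(-19)) = 528*(√((-11)² + 6²) + 6*(-19)) = 528*(√(121 + 36) - 114) = 528*(√157 - 114) = 528*(-114 + √157) = -60192 + 528*√157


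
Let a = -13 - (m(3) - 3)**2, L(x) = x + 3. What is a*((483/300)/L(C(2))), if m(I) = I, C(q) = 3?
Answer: -2093/600 ≈ -3.4883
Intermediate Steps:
L(x) = 3 + x
a = -13 (a = -13 - (3 - 3)**2 = -13 - 1*0**2 = -13 - 1*0 = -13 + 0 = -13)
a*((483/300)/L(C(2))) = -13*483/300/(3 + 3) = -13*483*(1/300)/6 = -2093/(100*6) = -13*161/600 = -2093/600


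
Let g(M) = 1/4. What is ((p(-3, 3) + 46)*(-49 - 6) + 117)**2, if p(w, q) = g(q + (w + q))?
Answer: 94225849/16 ≈ 5.8891e+6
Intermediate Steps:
g(M) = 1/4 (g(M) = 1*(1/4) = 1/4)
p(w, q) = 1/4
((p(-3, 3) + 46)*(-49 - 6) + 117)**2 = ((1/4 + 46)*(-49 - 6) + 117)**2 = ((185/4)*(-55) + 117)**2 = (-10175/4 + 117)**2 = (-9707/4)**2 = 94225849/16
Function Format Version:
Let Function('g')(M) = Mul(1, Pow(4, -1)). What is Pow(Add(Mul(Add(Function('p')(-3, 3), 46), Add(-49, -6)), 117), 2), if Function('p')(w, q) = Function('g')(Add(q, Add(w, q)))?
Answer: Rational(94225849, 16) ≈ 5.8891e+6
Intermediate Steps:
Function('g')(M) = Rational(1, 4) (Function('g')(M) = Mul(1, Rational(1, 4)) = Rational(1, 4))
Function('p')(w, q) = Rational(1, 4)
Pow(Add(Mul(Add(Function('p')(-3, 3), 46), Add(-49, -6)), 117), 2) = Pow(Add(Mul(Add(Rational(1, 4), 46), Add(-49, -6)), 117), 2) = Pow(Add(Mul(Rational(185, 4), -55), 117), 2) = Pow(Add(Rational(-10175, 4), 117), 2) = Pow(Rational(-9707, 4), 2) = Rational(94225849, 16)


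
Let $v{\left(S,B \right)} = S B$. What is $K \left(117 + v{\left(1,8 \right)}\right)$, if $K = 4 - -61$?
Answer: $8125$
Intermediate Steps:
$K = 65$ ($K = 4 + 61 = 65$)
$v{\left(S,B \right)} = B S$
$K \left(117 + v{\left(1,8 \right)}\right) = 65 \left(117 + 8 \cdot 1\right) = 65 \left(117 + 8\right) = 65 \cdot 125 = 8125$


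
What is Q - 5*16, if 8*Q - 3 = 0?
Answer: -637/8 ≈ -79.625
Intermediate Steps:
Q = 3/8 (Q = 3/8 + (⅛)*0 = 3/8 + 0 = 3/8 ≈ 0.37500)
Q - 5*16 = 3/8 - 5*16 = 3/8 - 80 = -637/8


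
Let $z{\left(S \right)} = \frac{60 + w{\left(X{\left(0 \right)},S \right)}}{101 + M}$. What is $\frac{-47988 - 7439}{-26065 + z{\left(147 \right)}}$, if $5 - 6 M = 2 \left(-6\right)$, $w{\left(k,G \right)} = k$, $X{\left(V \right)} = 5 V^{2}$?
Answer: $\frac{34531021}{16238135} \approx 2.1265$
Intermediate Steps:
$M = \frac{17}{6}$ ($M = \frac{5}{6} - \frac{2 \left(-6\right)}{6} = \frac{5}{6} - -2 = \frac{5}{6} + 2 = \frac{17}{6} \approx 2.8333$)
$z{\left(S \right)} = \frac{360}{623}$ ($z{\left(S \right)} = \frac{60 + 5 \cdot 0^{2}}{101 + \frac{17}{6}} = \frac{60 + 5 \cdot 0}{\frac{623}{6}} = \left(60 + 0\right) \frac{6}{623} = 60 \cdot \frac{6}{623} = \frac{360}{623}$)
$\frac{-47988 - 7439}{-26065 + z{\left(147 \right)}} = \frac{-47988 - 7439}{-26065 + \frac{360}{623}} = \frac{-47988 - 7439}{- \frac{16238135}{623}} = \left(-55427\right) \left(- \frac{623}{16238135}\right) = \frac{34531021}{16238135}$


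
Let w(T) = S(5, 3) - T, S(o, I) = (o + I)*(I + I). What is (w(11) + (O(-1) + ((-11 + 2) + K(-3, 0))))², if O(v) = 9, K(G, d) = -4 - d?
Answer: 1089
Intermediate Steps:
S(o, I) = 2*I*(I + o) (S(o, I) = (I + o)*(2*I) = 2*I*(I + o))
w(T) = 48 - T (w(T) = 2*3*(3 + 5) - T = 2*3*8 - T = 48 - T)
(w(11) + (O(-1) + ((-11 + 2) + K(-3, 0))))² = ((48 - 1*11) + (9 + ((-11 + 2) + (-4 - 1*0))))² = ((48 - 11) + (9 + (-9 + (-4 + 0))))² = (37 + (9 + (-9 - 4)))² = (37 + (9 - 13))² = (37 - 4)² = 33² = 1089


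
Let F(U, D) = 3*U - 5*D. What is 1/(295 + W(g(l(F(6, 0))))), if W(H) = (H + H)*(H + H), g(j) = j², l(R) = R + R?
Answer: 1/6718759 ≈ 1.4884e-7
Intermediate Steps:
F(U, D) = -5*D + 3*U
l(R) = 2*R
W(H) = 4*H² (W(H) = (2*H)*(2*H) = 4*H²)
1/(295 + W(g(l(F(6, 0))))) = 1/(295 + 4*((2*(-5*0 + 3*6))²)²) = 1/(295 + 4*((2*(0 + 18))²)²) = 1/(295 + 4*((2*18)²)²) = 1/(295 + 4*(36²)²) = 1/(295 + 4*1296²) = 1/(295 + 4*1679616) = 1/(295 + 6718464) = 1/6718759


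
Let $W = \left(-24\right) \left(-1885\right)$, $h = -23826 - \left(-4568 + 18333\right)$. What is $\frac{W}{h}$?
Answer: $- \frac{45240}{37591} \approx -1.2035$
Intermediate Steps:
$h = -37591$ ($h = -23826 - 13765 = -37591$)
$W = 45240$
$\frac{W}{h} = \frac{45240}{-37591} = 45240 \left(- \frac{1}{37591}\right) = - \frac{45240}{37591}$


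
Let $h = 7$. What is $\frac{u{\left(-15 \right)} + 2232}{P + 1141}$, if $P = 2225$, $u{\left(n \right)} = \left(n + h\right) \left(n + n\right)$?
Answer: $\frac{412}{561} \approx 0.7344$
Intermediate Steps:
$u{\left(n \right)} = 2 n \left(7 + n\right)$ ($u{\left(n \right)} = \left(n + 7\right) \left(n + n\right) = \left(7 + n\right) 2 n = 2 n \left(7 + n\right)$)
$\frac{u{\left(-15 \right)} + 2232}{P + 1141} = \frac{2 \left(-15\right) \left(7 - 15\right) + 2232}{2225 + 1141} = \frac{2 \left(-15\right) \left(-8\right) + 2232}{3366} = \left(240 + 2232\right) \frac{1}{3366} = 2472 \cdot \frac{1}{3366} = \frac{412}{561}$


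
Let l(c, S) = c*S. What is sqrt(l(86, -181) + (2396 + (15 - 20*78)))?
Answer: 3*I*sqrt(1635) ≈ 121.31*I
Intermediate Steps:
l(c, S) = S*c
sqrt(l(86, -181) + (2396 + (15 - 20*78))) = sqrt(-181*86 + (2396 + (15 - 20*78))) = sqrt(-15566 + (2396 + (15 - 1560))) = sqrt(-15566 + (2396 - 1545)) = sqrt(-15566 + 851) = sqrt(-14715) = 3*I*sqrt(1635)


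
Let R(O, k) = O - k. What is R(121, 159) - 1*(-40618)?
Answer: 40580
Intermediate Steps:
R(121, 159) - 1*(-40618) = (121 - 1*159) - 1*(-40618) = (121 - 159) + 40618 = -38 + 40618 = 40580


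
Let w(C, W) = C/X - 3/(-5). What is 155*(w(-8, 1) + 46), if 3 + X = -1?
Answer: 7533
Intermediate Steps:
X = -4 (X = -3 - 1 = -4)
w(C, W) = ⅗ - C/4 (w(C, W) = C/(-4) - 3/(-5) = C*(-¼) - 3*(-⅕) = -C/4 + ⅗ = ⅗ - C/4)
155*(w(-8, 1) + 46) = 155*((⅗ - ¼*(-8)) + 46) = 155*((⅗ + 2) + 46) = 155*(13/5 + 46) = 155*(243/5) = 7533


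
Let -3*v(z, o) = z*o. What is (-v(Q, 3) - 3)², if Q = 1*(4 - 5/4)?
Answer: 1/16 ≈ 0.062500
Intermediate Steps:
Q = 11/4 (Q = 1*(4 - 5*¼) = 1*(4 - 5/4) = 1*(11/4) = 11/4 ≈ 2.7500)
v(z, o) = -o*z/3 (v(z, o) = -z*o/3 = -o*z/3)
(-v(Q, 3) - 3)² = (-(-1)*3*11/(3*4) - 3)² = (-1*(-11/4) - 3)² = (11/4 - 3)² = (-¼)² = 1/16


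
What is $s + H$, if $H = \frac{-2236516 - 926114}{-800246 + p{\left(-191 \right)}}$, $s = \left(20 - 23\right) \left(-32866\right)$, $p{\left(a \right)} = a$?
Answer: $\frac{78924649956}{800437} \approx 98602.0$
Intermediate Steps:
$s = 98598$ ($s = \left(20 - 23\right) \left(-32866\right) = \left(-3\right) \left(-32866\right) = 98598$)
$H = \frac{3162630}{800437}$ ($H = \frac{-2236516 - 926114}{-800246 - 191} = - \frac{3162630}{-800437} = \left(-3162630\right) \left(- \frac{1}{800437}\right) = \frac{3162630}{800437} \approx 3.9511$)
$s + H = 98598 + \frac{3162630}{800437} = \frac{78924649956}{800437}$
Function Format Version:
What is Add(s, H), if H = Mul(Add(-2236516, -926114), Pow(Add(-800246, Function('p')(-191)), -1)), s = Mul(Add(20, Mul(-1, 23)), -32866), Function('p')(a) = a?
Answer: Rational(78924649956, 800437) ≈ 98602.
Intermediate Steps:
s = 98598 (s = Mul(Add(20, -23), -32866) = Mul(-3, -32866) = 98598)
H = Rational(3162630, 800437) (H = Mul(Add(-2236516, -926114), Pow(Add(-800246, -191), -1)) = Mul(-3162630, Pow(-800437, -1)) = Mul(-3162630, Rational(-1, 800437)) = Rational(3162630, 800437) ≈ 3.9511)
Add(s, H) = Add(98598, Rational(3162630, 800437)) = Rational(78924649956, 800437)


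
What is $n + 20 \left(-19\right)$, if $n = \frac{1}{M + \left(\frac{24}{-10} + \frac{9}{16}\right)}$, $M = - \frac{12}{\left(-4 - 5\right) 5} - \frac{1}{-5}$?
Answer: $- \frac{125260}{329} \approx -380.73$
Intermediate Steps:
$M = \frac{7}{15}$ ($M = - \frac{12}{\left(-9\right) 5} - - \frac{1}{5} = - \frac{12}{-45} + \frac{1}{5} = \left(-12\right) \left(- \frac{1}{45}\right) + \frac{1}{5} = \frac{4}{15} + \frac{1}{5} = \frac{7}{15} \approx 0.46667$)
$n = - \frac{240}{329}$ ($n = \frac{1}{\frac{7}{15} + \left(\frac{24}{-10} + \frac{9}{16}\right)} = \frac{1}{\frac{7}{15} + \left(24 \left(- \frac{1}{10}\right) + 9 \cdot \frac{1}{16}\right)} = \frac{1}{\frac{7}{15} + \left(- \frac{12}{5} + \frac{9}{16}\right)} = \frac{1}{\frac{7}{15} - \frac{147}{80}} = \frac{1}{- \frac{329}{240}} = - \frac{240}{329} \approx -0.72948$)
$n + 20 \left(-19\right) = - \frac{240}{329} + 20 \left(-19\right) = - \frac{240}{329} - 380 = - \frac{125260}{329}$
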